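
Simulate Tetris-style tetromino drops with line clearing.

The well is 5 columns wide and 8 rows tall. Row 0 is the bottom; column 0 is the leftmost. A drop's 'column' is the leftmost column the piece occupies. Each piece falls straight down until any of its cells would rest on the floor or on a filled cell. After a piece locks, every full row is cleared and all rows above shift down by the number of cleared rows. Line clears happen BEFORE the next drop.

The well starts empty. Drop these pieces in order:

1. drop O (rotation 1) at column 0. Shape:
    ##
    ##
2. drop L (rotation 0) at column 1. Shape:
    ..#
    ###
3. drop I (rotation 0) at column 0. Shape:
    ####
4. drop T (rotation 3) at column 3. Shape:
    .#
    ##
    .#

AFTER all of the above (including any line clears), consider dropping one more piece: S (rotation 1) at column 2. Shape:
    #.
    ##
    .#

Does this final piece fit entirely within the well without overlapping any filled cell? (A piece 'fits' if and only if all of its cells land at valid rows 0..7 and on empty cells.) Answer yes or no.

Drop 1: O rot1 at col 0 lands with bottom-row=0; cleared 0 line(s) (total 0); column heights now [2 2 0 0 0], max=2
Drop 2: L rot0 at col 1 lands with bottom-row=2; cleared 0 line(s) (total 0); column heights now [2 3 3 4 0], max=4
Drop 3: I rot0 at col 0 lands with bottom-row=4; cleared 0 line(s) (total 0); column heights now [5 5 5 5 0], max=5
Drop 4: T rot3 at col 3 lands with bottom-row=4; cleared 1 line(s) (total 1); column heights now [2 3 3 5 6], max=6
Test piece S rot1 at col 2 (width 2): heights before test = [2 3 3 5 6]; fits = True

Answer: yes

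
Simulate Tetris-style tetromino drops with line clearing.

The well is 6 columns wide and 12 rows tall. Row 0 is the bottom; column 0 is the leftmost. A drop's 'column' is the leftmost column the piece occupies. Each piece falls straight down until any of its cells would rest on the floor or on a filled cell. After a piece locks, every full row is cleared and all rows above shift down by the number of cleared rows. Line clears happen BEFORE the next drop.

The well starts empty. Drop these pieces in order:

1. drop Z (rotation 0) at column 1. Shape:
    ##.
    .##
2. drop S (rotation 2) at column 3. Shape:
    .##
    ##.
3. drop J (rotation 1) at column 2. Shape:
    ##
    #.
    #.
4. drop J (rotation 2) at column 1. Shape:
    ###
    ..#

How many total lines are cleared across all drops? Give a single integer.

Drop 1: Z rot0 at col 1 lands with bottom-row=0; cleared 0 line(s) (total 0); column heights now [0 2 2 1 0 0], max=2
Drop 2: S rot2 at col 3 lands with bottom-row=1; cleared 0 line(s) (total 0); column heights now [0 2 2 2 3 3], max=3
Drop 3: J rot1 at col 2 lands with bottom-row=2; cleared 0 line(s) (total 0); column heights now [0 2 5 5 3 3], max=5
Drop 4: J rot2 at col 1 lands with bottom-row=5; cleared 0 line(s) (total 0); column heights now [0 7 7 7 3 3], max=7

Answer: 0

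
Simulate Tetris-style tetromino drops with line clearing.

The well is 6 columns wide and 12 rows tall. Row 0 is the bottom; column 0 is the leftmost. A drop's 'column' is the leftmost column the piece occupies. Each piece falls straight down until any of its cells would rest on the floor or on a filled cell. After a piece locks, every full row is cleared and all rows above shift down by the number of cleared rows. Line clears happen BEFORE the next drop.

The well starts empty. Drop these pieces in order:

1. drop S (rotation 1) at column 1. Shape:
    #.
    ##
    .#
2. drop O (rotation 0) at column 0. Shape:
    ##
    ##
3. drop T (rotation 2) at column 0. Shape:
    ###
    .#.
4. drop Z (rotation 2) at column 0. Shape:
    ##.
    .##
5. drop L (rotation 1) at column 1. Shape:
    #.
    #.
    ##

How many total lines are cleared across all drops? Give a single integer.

Drop 1: S rot1 at col 1 lands with bottom-row=0; cleared 0 line(s) (total 0); column heights now [0 3 2 0 0 0], max=3
Drop 2: O rot0 at col 0 lands with bottom-row=3; cleared 0 line(s) (total 0); column heights now [5 5 2 0 0 0], max=5
Drop 3: T rot2 at col 0 lands with bottom-row=5; cleared 0 line(s) (total 0); column heights now [7 7 7 0 0 0], max=7
Drop 4: Z rot2 at col 0 lands with bottom-row=7; cleared 0 line(s) (total 0); column heights now [9 9 8 0 0 0], max=9
Drop 5: L rot1 at col 1 lands with bottom-row=9; cleared 0 line(s) (total 0); column heights now [9 12 10 0 0 0], max=12

Answer: 0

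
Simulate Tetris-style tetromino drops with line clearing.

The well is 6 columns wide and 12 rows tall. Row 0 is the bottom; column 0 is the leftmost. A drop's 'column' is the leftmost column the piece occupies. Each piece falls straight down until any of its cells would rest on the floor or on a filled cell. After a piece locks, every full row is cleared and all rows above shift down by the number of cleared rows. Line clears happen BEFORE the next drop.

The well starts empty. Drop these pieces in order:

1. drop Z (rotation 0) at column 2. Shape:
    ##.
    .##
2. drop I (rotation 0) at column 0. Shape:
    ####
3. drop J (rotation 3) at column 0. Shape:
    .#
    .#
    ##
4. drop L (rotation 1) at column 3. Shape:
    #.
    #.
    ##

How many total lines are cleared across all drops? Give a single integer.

Answer: 0

Derivation:
Drop 1: Z rot0 at col 2 lands with bottom-row=0; cleared 0 line(s) (total 0); column heights now [0 0 2 2 1 0], max=2
Drop 2: I rot0 at col 0 lands with bottom-row=2; cleared 0 line(s) (total 0); column heights now [3 3 3 3 1 0], max=3
Drop 3: J rot3 at col 0 lands with bottom-row=3; cleared 0 line(s) (total 0); column heights now [4 6 3 3 1 0], max=6
Drop 4: L rot1 at col 3 lands with bottom-row=3; cleared 0 line(s) (total 0); column heights now [4 6 3 6 4 0], max=6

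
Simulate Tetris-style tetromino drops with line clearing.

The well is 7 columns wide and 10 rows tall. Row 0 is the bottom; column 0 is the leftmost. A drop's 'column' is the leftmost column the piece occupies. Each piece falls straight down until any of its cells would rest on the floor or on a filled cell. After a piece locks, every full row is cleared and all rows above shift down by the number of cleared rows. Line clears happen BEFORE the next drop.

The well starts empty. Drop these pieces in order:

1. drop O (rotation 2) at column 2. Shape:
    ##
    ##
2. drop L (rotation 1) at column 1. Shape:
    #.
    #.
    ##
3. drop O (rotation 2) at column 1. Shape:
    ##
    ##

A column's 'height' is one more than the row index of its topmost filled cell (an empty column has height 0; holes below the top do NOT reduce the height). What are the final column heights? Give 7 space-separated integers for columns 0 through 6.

Drop 1: O rot2 at col 2 lands with bottom-row=0; cleared 0 line(s) (total 0); column heights now [0 0 2 2 0 0 0], max=2
Drop 2: L rot1 at col 1 lands with bottom-row=2; cleared 0 line(s) (total 0); column heights now [0 5 3 2 0 0 0], max=5
Drop 3: O rot2 at col 1 lands with bottom-row=5; cleared 0 line(s) (total 0); column heights now [0 7 7 2 0 0 0], max=7

Answer: 0 7 7 2 0 0 0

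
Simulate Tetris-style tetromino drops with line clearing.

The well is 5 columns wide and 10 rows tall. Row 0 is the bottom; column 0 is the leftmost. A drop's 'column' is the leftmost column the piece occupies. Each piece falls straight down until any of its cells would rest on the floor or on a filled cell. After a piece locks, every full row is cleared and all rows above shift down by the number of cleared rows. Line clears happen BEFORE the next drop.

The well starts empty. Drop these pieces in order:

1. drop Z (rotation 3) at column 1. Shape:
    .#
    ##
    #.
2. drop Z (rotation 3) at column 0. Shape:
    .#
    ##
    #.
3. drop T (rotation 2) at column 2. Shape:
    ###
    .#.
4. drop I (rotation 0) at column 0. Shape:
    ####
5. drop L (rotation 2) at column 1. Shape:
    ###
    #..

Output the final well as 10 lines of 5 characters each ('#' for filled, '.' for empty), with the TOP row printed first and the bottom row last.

Answer: .....
.....
.....
.###.
.#...
####.
.####
####.
###..
.#...

Derivation:
Drop 1: Z rot3 at col 1 lands with bottom-row=0; cleared 0 line(s) (total 0); column heights now [0 2 3 0 0], max=3
Drop 2: Z rot3 at col 0 lands with bottom-row=1; cleared 0 line(s) (total 0); column heights now [3 4 3 0 0], max=4
Drop 3: T rot2 at col 2 lands with bottom-row=2; cleared 0 line(s) (total 0); column heights now [3 4 4 4 4], max=4
Drop 4: I rot0 at col 0 lands with bottom-row=4; cleared 0 line(s) (total 0); column heights now [5 5 5 5 4], max=5
Drop 5: L rot2 at col 1 lands with bottom-row=5; cleared 0 line(s) (total 0); column heights now [5 7 7 7 4], max=7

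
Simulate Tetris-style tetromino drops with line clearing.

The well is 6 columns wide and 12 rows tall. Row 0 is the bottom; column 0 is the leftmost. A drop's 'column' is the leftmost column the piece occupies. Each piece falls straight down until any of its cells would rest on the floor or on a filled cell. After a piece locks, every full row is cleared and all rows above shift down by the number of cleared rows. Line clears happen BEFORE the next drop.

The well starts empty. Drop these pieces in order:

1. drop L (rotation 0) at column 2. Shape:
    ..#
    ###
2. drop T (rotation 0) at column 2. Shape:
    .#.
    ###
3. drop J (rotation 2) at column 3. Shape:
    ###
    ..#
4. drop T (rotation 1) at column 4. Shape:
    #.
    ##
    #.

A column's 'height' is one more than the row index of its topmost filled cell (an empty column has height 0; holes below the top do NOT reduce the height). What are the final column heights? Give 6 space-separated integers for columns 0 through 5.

Answer: 0 0 3 5 8 7

Derivation:
Drop 1: L rot0 at col 2 lands with bottom-row=0; cleared 0 line(s) (total 0); column heights now [0 0 1 1 2 0], max=2
Drop 2: T rot0 at col 2 lands with bottom-row=2; cleared 0 line(s) (total 0); column heights now [0 0 3 4 3 0], max=4
Drop 3: J rot2 at col 3 lands with bottom-row=3; cleared 0 line(s) (total 0); column heights now [0 0 3 5 5 5], max=5
Drop 4: T rot1 at col 4 lands with bottom-row=5; cleared 0 line(s) (total 0); column heights now [0 0 3 5 8 7], max=8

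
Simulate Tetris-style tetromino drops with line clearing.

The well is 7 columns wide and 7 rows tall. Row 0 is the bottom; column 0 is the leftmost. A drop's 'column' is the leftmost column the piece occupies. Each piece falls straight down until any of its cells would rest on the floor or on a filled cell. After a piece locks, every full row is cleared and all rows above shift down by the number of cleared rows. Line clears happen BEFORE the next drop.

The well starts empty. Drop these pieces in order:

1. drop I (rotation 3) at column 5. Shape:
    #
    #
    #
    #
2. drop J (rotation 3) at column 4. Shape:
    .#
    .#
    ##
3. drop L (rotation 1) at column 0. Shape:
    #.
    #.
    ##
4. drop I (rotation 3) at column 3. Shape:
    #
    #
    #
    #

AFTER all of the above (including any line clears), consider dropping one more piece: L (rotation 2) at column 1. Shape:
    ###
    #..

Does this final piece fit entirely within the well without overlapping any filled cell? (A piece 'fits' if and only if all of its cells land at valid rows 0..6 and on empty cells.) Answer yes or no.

Answer: yes

Derivation:
Drop 1: I rot3 at col 5 lands with bottom-row=0; cleared 0 line(s) (total 0); column heights now [0 0 0 0 0 4 0], max=4
Drop 2: J rot3 at col 4 lands with bottom-row=4; cleared 0 line(s) (total 0); column heights now [0 0 0 0 5 7 0], max=7
Drop 3: L rot1 at col 0 lands with bottom-row=0; cleared 0 line(s) (total 0); column heights now [3 1 0 0 5 7 0], max=7
Drop 4: I rot3 at col 3 lands with bottom-row=0; cleared 0 line(s) (total 0); column heights now [3 1 0 4 5 7 0], max=7
Test piece L rot2 at col 1 (width 3): heights before test = [3 1 0 4 5 7 0]; fits = True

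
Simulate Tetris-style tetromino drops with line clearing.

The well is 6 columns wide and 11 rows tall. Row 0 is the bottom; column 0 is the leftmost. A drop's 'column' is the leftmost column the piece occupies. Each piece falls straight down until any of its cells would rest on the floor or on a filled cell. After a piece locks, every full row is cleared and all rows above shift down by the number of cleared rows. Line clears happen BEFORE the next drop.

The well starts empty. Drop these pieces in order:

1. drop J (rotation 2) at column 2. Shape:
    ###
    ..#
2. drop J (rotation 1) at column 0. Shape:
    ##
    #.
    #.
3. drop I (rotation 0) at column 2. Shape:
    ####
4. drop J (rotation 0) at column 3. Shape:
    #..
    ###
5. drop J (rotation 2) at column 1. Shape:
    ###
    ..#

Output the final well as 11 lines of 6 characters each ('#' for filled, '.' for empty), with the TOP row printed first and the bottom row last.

Drop 1: J rot2 at col 2 lands with bottom-row=0; cleared 0 line(s) (total 0); column heights now [0 0 2 2 2 0], max=2
Drop 2: J rot1 at col 0 lands with bottom-row=0; cleared 0 line(s) (total 0); column heights now [3 3 2 2 2 0], max=3
Drop 3: I rot0 at col 2 lands with bottom-row=2; cleared 1 line(s) (total 1); column heights now [2 0 2 2 2 0], max=2
Drop 4: J rot0 at col 3 lands with bottom-row=2; cleared 0 line(s) (total 1); column heights now [2 0 2 4 3 3], max=4
Drop 5: J rot2 at col 1 lands with bottom-row=4; cleared 0 line(s) (total 1); column heights now [2 6 6 6 3 3], max=6

Answer: ......
......
......
......
......
.###..
...#..
...#..
...###
#.###.
#...#.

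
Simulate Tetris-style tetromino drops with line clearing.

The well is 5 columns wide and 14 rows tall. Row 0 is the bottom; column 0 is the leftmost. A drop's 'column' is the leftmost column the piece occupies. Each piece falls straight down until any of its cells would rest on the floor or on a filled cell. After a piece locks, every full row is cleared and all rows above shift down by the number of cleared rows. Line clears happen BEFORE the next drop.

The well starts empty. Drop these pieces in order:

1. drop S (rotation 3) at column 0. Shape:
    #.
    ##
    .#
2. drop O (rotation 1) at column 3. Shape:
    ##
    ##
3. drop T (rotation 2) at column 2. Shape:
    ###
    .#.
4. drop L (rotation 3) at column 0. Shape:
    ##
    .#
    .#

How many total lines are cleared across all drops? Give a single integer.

Answer: 0

Derivation:
Drop 1: S rot3 at col 0 lands with bottom-row=0; cleared 0 line(s) (total 0); column heights now [3 2 0 0 0], max=3
Drop 2: O rot1 at col 3 lands with bottom-row=0; cleared 0 line(s) (total 0); column heights now [3 2 0 2 2], max=3
Drop 3: T rot2 at col 2 lands with bottom-row=2; cleared 0 line(s) (total 0); column heights now [3 2 4 4 4], max=4
Drop 4: L rot3 at col 0 lands with bottom-row=2; cleared 0 line(s) (total 0); column heights now [5 5 4 4 4], max=5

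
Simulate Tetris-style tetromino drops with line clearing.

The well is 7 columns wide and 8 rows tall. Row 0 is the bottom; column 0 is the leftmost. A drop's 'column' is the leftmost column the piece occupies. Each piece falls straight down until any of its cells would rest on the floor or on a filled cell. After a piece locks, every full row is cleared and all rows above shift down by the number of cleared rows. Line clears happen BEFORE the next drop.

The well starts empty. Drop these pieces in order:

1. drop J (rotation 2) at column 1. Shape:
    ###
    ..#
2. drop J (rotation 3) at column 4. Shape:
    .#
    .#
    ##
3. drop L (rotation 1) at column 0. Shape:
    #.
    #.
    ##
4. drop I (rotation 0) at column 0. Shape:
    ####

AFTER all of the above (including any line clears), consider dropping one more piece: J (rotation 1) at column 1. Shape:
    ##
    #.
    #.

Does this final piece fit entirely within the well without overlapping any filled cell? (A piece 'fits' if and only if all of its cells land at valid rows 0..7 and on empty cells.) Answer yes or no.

Drop 1: J rot2 at col 1 lands with bottom-row=0; cleared 0 line(s) (total 0); column heights now [0 2 2 2 0 0 0], max=2
Drop 2: J rot3 at col 4 lands with bottom-row=0; cleared 0 line(s) (total 0); column heights now [0 2 2 2 1 3 0], max=3
Drop 3: L rot1 at col 0 lands with bottom-row=2; cleared 0 line(s) (total 0); column heights now [5 3 2 2 1 3 0], max=5
Drop 4: I rot0 at col 0 lands with bottom-row=5; cleared 0 line(s) (total 0); column heights now [6 6 6 6 1 3 0], max=6
Test piece J rot1 at col 1 (width 2): heights before test = [6 6 6 6 1 3 0]; fits = False

Answer: no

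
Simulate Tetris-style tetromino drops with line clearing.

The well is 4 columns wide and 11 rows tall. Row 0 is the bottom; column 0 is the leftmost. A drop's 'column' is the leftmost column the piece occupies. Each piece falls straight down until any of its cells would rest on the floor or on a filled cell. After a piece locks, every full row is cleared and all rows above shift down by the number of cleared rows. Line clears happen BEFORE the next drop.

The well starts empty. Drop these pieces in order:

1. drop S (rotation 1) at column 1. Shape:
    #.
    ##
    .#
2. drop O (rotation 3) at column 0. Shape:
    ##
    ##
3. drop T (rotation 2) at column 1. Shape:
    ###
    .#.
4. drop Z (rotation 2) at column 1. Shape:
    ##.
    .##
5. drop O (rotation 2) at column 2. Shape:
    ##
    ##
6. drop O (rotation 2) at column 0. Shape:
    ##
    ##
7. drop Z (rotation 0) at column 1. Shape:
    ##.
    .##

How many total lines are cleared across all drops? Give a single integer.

Drop 1: S rot1 at col 1 lands with bottom-row=0; cleared 0 line(s) (total 0); column heights now [0 3 2 0], max=3
Drop 2: O rot3 at col 0 lands with bottom-row=3; cleared 0 line(s) (total 0); column heights now [5 5 2 0], max=5
Drop 3: T rot2 at col 1 lands with bottom-row=4; cleared 0 line(s) (total 0); column heights now [5 6 6 6], max=6
Drop 4: Z rot2 at col 1 lands with bottom-row=6; cleared 0 line(s) (total 0); column heights now [5 8 8 7], max=8
Drop 5: O rot2 at col 2 lands with bottom-row=8; cleared 0 line(s) (total 0); column heights now [5 8 10 10], max=10
Drop 6: O rot2 at col 0 lands with bottom-row=8; cleared 2 line(s) (total 2); column heights now [5 8 8 7], max=8
Drop 7: Z rot0 at col 1 lands with bottom-row=8; cleared 0 line(s) (total 2); column heights now [5 10 10 9], max=10

Answer: 2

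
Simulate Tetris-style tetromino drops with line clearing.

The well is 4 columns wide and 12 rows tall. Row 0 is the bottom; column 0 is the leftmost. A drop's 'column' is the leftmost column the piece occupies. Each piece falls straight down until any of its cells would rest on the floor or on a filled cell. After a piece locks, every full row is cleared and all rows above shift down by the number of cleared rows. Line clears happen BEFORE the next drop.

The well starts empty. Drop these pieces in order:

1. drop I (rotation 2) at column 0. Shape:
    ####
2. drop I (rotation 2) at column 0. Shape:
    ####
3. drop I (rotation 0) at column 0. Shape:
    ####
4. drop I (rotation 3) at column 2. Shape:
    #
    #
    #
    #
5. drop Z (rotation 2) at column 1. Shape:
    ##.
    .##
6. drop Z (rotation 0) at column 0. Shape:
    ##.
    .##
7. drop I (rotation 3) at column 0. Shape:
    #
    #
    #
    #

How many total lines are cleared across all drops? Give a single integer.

Answer: 3

Derivation:
Drop 1: I rot2 at col 0 lands with bottom-row=0; cleared 1 line(s) (total 1); column heights now [0 0 0 0], max=0
Drop 2: I rot2 at col 0 lands with bottom-row=0; cleared 1 line(s) (total 2); column heights now [0 0 0 0], max=0
Drop 3: I rot0 at col 0 lands with bottom-row=0; cleared 1 line(s) (total 3); column heights now [0 0 0 0], max=0
Drop 4: I rot3 at col 2 lands with bottom-row=0; cleared 0 line(s) (total 3); column heights now [0 0 4 0], max=4
Drop 5: Z rot2 at col 1 lands with bottom-row=4; cleared 0 line(s) (total 3); column heights now [0 6 6 5], max=6
Drop 6: Z rot0 at col 0 lands with bottom-row=6; cleared 0 line(s) (total 3); column heights now [8 8 7 5], max=8
Drop 7: I rot3 at col 0 lands with bottom-row=8; cleared 0 line(s) (total 3); column heights now [12 8 7 5], max=12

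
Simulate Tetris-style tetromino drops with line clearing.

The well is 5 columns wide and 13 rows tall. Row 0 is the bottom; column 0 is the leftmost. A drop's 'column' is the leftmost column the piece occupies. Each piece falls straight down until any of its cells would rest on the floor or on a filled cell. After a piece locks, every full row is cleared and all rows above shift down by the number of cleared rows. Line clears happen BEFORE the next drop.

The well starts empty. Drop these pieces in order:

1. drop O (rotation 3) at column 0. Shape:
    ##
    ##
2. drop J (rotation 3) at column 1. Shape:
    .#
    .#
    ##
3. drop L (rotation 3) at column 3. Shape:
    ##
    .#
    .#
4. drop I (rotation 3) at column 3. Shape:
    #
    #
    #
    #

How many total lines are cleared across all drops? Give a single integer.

Drop 1: O rot3 at col 0 lands with bottom-row=0; cleared 0 line(s) (total 0); column heights now [2 2 0 0 0], max=2
Drop 2: J rot3 at col 1 lands with bottom-row=2; cleared 0 line(s) (total 0); column heights now [2 3 5 0 0], max=5
Drop 3: L rot3 at col 3 lands with bottom-row=0; cleared 0 line(s) (total 0); column heights now [2 3 5 3 3], max=5
Drop 4: I rot3 at col 3 lands with bottom-row=3; cleared 0 line(s) (total 0); column heights now [2 3 5 7 3], max=7

Answer: 0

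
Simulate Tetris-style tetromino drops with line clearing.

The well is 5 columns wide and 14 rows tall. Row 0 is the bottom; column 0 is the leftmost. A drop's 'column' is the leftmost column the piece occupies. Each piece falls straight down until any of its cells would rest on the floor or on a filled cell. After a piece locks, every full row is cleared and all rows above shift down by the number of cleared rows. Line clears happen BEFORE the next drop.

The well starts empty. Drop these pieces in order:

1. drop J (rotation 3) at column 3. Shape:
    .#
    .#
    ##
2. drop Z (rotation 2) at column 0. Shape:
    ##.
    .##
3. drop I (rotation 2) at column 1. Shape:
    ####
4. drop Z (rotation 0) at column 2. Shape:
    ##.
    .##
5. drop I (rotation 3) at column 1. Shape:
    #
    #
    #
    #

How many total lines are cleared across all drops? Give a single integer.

Drop 1: J rot3 at col 3 lands with bottom-row=0; cleared 0 line(s) (total 0); column heights now [0 0 0 1 3], max=3
Drop 2: Z rot2 at col 0 lands with bottom-row=0; cleared 0 line(s) (total 0); column heights now [2 2 1 1 3], max=3
Drop 3: I rot2 at col 1 lands with bottom-row=3; cleared 0 line(s) (total 0); column heights now [2 4 4 4 4], max=4
Drop 4: Z rot0 at col 2 lands with bottom-row=4; cleared 0 line(s) (total 0); column heights now [2 4 6 6 5], max=6
Drop 5: I rot3 at col 1 lands with bottom-row=4; cleared 0 line(s) (total 0); column heights now [2 8 6 6 5], max=8

Answer: 0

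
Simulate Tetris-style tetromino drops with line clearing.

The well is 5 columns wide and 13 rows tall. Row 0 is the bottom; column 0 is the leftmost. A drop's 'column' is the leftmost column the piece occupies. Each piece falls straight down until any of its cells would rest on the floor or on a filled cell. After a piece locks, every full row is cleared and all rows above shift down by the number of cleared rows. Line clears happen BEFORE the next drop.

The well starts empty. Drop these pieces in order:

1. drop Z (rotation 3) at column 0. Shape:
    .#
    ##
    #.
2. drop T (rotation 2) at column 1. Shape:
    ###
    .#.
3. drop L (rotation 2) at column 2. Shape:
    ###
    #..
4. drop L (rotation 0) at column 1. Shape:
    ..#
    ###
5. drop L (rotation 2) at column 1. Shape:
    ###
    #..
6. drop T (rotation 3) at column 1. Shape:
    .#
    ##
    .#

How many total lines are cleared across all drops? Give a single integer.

Drop 1: Z rot3 at col 0 lands with bottom-row=0; cleared 0 line(s) (total 0); column heights now [2 3 0 0 0], max=3
Drop 2: T rot2 at col 1 lands with bottom-row=2; cleared 0 line(s) (total 0); column heights now [2 4 4 4 0], max=4
Drop 3: L rot2 at col 2 lands with bottom-row=4; cleared 0 line(s) (total 0); column heights now [2 4 6 6 6], max=6
Drop 4: L rot0 at col 1 lands with bottom-row=6; cleared 0 line(s) (total 0); column heights now [2 7 7 8 6], max=8
Drop 5: L rot2 at col 1 lands with bottom-row=7; cleared 0 line(s) (total 0); column heights now [2 9 9 9 6], max=9
Drop 6: T rot3 at col 1 lands with bottom-row=9; cleared 0 line(s) (total 0); column heights now [2 11 12 9 6], max=12

Answer: 0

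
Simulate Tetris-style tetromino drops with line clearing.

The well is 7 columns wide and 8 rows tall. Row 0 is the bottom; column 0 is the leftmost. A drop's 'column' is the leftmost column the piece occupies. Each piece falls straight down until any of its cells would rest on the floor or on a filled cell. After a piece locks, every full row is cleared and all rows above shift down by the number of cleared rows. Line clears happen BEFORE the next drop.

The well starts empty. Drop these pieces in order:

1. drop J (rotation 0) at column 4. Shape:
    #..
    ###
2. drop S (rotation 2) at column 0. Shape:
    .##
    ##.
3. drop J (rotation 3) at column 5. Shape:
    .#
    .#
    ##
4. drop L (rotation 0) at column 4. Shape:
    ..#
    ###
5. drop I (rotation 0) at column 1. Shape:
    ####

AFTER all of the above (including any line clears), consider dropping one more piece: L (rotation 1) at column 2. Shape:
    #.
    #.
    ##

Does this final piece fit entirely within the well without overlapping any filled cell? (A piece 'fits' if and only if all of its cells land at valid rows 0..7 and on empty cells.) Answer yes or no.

Answer: no

Derivation:
Drop 1: J rot0 at col 4 lands with bottom-row=0; cleared 0 line(s) (total 0); column heights now [0 0 0 0 2 1 1], max=2
Drop 2: S rot2 at col 0 lands with bottom-row=0; cleared 0 line(s) (total 0); column heights now [1 2 2 0 2 1 1], max=2
Drop 3: J rot3 at col 5 lands with bottom-row=1; cleared 0 line(s) (total 0); column heights now [1 2 2 0 2 2 4], max=4
Drop 4: L rot0 at col 4 lands with bottom-row=4; cleared 0 line(s) (total 0); column heights now [1 2 2 0 5 5 6], max=6
Drop 5: I rot0 at col 1 lands with bottom-row=5; cleared 0 line(s) (total 0); column heights now [1 6 6 6 6 5 6], max=6
Test piece L rot1 at col 2 (width 2): heights before test = [1 6 6 6 6 5 6]; fits = False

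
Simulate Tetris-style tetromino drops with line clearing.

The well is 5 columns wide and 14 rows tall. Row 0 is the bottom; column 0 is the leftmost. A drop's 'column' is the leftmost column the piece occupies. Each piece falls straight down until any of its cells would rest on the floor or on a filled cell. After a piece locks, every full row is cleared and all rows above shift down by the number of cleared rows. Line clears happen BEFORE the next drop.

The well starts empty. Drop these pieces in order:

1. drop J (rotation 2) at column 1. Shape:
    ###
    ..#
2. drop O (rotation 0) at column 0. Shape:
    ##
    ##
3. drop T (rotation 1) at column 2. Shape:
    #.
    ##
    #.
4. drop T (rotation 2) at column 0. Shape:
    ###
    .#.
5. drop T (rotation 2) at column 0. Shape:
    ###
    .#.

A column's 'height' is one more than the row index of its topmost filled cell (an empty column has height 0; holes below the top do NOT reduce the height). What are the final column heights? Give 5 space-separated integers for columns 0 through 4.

Drop 1: J rot2 at col 1 lands with bottom-row=0; cleared 0 line(s) (total 0); column heights now [0 2 2 2 0], max=2
Drop 2: O rot0 at col 0 lands with bottom-row=2; cleared 0 line(s) (total 0); column heights now [4 4 2 2 0], max=4
Drop 3: T rot1 at col 2 lands with bottom-row=2; cleared 0 line(s) (total 0); column heights now [4 4 5 4 0], max=5
Drop 4: T rot2 at col 0 lands with bottom-row=4; cleared 0 line(s) (total 0); column heights now [6 6 6 4 0], max=6
Drop 5: T rot2 at col 0 lands with bottom-row=6; cleared 0 line(s) (total 0); column heights now [8 8 8 4 0], max=8

Answer: 8 8 8 4 0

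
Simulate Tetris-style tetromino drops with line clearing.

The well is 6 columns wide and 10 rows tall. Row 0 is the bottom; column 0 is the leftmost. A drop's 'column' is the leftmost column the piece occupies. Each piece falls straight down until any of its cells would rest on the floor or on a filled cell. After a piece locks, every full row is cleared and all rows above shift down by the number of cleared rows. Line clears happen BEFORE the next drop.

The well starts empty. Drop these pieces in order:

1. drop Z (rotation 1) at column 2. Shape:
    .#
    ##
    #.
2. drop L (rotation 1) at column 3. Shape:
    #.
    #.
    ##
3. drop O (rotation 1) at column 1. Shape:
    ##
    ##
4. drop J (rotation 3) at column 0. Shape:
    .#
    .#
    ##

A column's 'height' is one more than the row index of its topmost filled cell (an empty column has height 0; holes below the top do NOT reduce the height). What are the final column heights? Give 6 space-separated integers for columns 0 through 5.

Drop 1: Z rot1 at col 2 lands with bottom-row=0; cleared 0 line(s) (total 0); column heights now [0 0 2 3 0 0], max=3
Drop 2: L rot1 at col 3 lands with bottom-row=3; cleared 0 line(s) (total 0); column heights now [0 0 2 6 4 0], max=6
Drop 3: O rot1 at col 1 lands with bottom-row=2; cleared 0 line(s) (total 0); column heights now [0 4 4 6 4 0], max=6
Drop 4: J rot3 at col 0 lands with bottom-row=4; cleared 0 line(s) (total 0); column heights now [5 7 4 6 4 0], max=7

Answer: 5 7 4 6 4 0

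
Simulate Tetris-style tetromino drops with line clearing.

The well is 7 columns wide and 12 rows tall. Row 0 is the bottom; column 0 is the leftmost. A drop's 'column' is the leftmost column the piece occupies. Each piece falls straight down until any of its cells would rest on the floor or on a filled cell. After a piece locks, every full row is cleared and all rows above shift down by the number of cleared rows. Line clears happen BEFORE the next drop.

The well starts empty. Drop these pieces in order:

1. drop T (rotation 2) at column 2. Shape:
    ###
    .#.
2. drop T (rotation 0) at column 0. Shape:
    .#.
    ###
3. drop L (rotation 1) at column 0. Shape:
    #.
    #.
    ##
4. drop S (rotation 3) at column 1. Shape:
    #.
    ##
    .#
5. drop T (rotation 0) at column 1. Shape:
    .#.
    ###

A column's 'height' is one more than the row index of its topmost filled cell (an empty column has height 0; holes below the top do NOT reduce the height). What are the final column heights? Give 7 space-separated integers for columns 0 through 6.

Answer: 7 8 9 8 2 0 0

Derivation:
Drop 1: T rot2 at col 2 lands with bottom-row=0; cleared 0 line(s) (total 0); column heights now [0 0 2 2 2 0 0], max=2
Drop 2: T rot0 at col 0 lands with bottom-row=2; cleared 0 line(s) (total 0); column heights now [3 4 3 2 2 0 0], max=4
Drop 3: L rot1 at col 0 lands with bottom-row=4; cleared 0 line(s) (total 0); column heights now [7 5 3 2 2 0 0], max=7
Drop 4: S rot3 at col 1 lands with bottom-row=4; cleared 0 line(s) (total 0); column heights now [7 7 6 2 2 0 0], max=7
Drop 5: T rot0 at col 1 lands with bottom-row=7; cleared 0 line(s) (total 0); column heights now [7 8 9 8 2 0 0], max=9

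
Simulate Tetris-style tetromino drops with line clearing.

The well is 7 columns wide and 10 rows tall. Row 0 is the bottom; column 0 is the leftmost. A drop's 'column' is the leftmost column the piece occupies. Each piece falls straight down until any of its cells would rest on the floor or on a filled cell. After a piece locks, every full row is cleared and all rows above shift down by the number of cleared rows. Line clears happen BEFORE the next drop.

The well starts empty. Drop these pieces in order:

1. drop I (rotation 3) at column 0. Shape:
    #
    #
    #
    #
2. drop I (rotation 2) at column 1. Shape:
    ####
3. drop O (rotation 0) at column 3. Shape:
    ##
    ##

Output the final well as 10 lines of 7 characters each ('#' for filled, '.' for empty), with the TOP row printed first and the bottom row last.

Answer: .......
.......
.......
.......
.......
.......
#......
#..##..
#..##..
#####..

Derivation:
Drop 1: I rot3 at col 0 lands with bottom-row=0; cleared 0 line(s) (total 0); column heights now [4 0 0 0 0 0 0], max=4
Drop 2: I rot2 at col 1 lands with bottom-row=0; cleared 0 line(s) (total 0); column heights now [4 1 1 1 1 0 0], max=4
Drop 3: O rot0 at col 3 lands with bottom-row=1; cleared 0 line(s) (total 0); column heights now [4 1 1 3 3 0 0], max=4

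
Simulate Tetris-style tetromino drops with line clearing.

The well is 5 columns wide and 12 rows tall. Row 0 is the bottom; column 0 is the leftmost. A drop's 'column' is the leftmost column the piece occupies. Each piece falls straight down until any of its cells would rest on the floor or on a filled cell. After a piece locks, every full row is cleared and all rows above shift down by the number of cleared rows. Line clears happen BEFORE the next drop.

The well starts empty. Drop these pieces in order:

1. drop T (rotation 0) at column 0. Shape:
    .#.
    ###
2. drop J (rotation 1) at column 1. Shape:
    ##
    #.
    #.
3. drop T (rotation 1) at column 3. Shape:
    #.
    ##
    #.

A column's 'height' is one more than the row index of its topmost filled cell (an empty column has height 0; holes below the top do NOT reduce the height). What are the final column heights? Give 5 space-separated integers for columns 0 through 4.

Answer: 1 5 5 3 2

Derivation:
Drop 1: T rot0 at col 0 lands with bottom-row=0; cleared 0 line(s) (total 0); column heights now [1 2 1 0 0], max=2
Drop 2: J rot1 at col 1 lands with bottom-row=2; cleared 0 line(s) (total 0); column heights now [1 5 5 0 0], max=5
Drop 3: T rot1 at col 3 lands with bottom-row=0; cleared 0 line(s) (total 0); column heights now [1 5 5 3 2], max=5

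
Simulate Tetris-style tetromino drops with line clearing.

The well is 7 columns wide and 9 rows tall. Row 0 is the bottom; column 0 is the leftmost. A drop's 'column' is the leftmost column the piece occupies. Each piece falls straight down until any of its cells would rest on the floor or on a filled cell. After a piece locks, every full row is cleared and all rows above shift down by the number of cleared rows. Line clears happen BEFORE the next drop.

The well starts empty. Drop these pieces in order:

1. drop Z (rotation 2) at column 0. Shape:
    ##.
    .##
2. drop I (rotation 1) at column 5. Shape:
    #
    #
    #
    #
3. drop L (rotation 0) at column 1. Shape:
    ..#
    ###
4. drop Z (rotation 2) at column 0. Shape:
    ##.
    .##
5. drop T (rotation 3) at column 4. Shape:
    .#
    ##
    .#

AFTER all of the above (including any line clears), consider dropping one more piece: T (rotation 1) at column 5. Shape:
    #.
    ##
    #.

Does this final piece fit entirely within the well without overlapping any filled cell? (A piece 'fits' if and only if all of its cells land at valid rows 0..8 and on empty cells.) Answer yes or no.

Answer: no

Derivation:
Drop 1: Z rot2 at col 0 lands with bottom-row=0; cleared 0 line(s) (total 0); column heights now [2 2 1 0 0 0 0], max=2
Drop 2: I rot1 at col 5 lands with bottom-row=0; cleared 0 line(s) (total 0); column heights now [2 2 1 0 0 4 0], max=4
Drop 3: L rot0 at col 1 lands with bottom-row=2; cleared 0 line(s) (total 0); column heights now [2 3 3 4 0 4 0], max=4
Drop 4: Z rot2 at col 0 lands with bottom-row=3; cleared 0 line(s) (total 0); column heights now [5 5 4 4 0 4 0], max=5
Drop 5: T rot3 at col 4 lands with bottom-row=4; cleared 0 line(s) (total 0); column heights now [5 5 4 4 6 7 0], max=7
Test piece T rot1 at col 5 (width 2): heights before test = [5 5 4 4 6 7 0]; fits = False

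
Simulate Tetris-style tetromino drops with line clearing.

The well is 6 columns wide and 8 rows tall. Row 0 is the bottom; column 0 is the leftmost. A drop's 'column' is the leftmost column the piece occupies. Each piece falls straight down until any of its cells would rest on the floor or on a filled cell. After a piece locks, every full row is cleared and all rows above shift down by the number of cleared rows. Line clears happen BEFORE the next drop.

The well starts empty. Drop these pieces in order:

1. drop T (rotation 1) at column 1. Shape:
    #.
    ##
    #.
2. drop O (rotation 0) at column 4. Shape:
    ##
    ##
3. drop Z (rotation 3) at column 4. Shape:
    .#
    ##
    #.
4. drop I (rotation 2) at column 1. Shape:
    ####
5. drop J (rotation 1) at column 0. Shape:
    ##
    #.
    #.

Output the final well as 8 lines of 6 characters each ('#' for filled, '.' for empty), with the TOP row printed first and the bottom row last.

Drop 1: T rot1 at col 1 lands with bottom-row=0; cleared 0 line(s) (total 0); column heights now [0 3 2 0 0 0], max=3
Drop 2: O rot0 at col 4 lands with bottom-row=0; cleared 0 line(s) (total 0); column heights now [0 3 2 0 2 2], max=3
Drop 3: Z rot3 at col 4 lands with bottom-row=2; cleared 0 line(s) (total 0); column heights now [0 3 2 0 4 5], max=5
Drop 4: I rot2 at col 1 lands with bottom-row=4; cleared 0 line(s) (total 0); column heights now [0 5 5 5 5 5], max=5
Drop 5: J rot1 at col 0 lands with bottom-row=3; cleared 1 line(s) (total 1); column heights now [5 5 2 0 4 4], max=5

Answer: ......
......
......
##....
#...##
.#..#.
.##.##
.#..##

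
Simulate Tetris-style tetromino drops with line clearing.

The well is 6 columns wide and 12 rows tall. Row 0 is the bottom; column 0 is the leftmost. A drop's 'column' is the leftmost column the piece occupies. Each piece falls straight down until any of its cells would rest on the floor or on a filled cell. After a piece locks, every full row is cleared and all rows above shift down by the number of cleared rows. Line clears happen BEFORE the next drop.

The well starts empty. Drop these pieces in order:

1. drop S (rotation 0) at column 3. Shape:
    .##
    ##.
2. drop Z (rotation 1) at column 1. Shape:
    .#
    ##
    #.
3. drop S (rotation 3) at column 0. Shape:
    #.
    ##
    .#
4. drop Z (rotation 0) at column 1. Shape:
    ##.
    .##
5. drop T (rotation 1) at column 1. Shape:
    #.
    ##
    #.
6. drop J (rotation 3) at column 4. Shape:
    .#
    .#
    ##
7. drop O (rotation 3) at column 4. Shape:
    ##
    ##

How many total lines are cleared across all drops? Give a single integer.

Answer: 0

Derivation:
Drop 1: S rot0 at col 3 lands with bottom-row=0; cleared 0 line(s) (total 0); column heights now [0 0 0 1 2 2], max=2
Drop 2: Z rot1 at col 1 lands with bottom-row=0; cleared 0 line(s) (total 0); column heights now [0 2 3 1 2 2], max=3
Drop 3: S rot3 at col 0 lands with bottom-row=2; cleared 0 line(s) (total 0); column heights now [5 4 3 1 2 2], max=5
Drop 4: Z rot0 at col 1 lands with bottom-row=3; cleared 0 line(s) (total 0); column heights now [5 5 5 4 2 2], max=5
Drop 5: T rot1 at col 1 lands with bottom-row=5; cleared 0 line(s) (total 0); column heights now [5 8 7 4 2 2], max=8
Drop 6: J rot3 at col 4 lands with bottom-row=2; cleared 0 line(s) (total 0); column heights now [5 8 7 4 3 5], max=8
Drop 7: O rot3 at col 4 lands with bottom-row=5; cleared 0 line(s) (total 0); column heights now [5 8 7 4 7 7], max=8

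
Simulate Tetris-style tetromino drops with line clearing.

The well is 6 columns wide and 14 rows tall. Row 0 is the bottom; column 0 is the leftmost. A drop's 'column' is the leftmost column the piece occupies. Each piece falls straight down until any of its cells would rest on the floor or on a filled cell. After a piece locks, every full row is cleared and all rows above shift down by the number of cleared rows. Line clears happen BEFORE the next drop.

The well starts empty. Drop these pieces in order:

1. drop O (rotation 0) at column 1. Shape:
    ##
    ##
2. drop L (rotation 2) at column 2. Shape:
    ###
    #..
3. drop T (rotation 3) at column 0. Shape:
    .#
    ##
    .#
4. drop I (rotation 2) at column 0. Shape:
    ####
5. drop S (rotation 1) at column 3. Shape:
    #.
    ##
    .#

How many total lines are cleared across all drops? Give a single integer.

Answer: 0

Derivation:
Drop 1: O rot0 at col 1 lands with bottom-row=0; cleared 0 line(s) (total 0); column heights now [0 2 2 0 0 0], max=2
Drop 2: L rot2 at col 2 lands with bottom-row=2; cleared 0 line(s) (total 0); column heights now [0 2 4 4 4 0], max=4
Drop 3: T rot3 at col 0 lands with bottom-row=2; cleared 0 line(s) (total 0); column heights now [4 5 4 4 4 0], max=5
Drop 4: I rot2 at col 0 lands with bottom-row=5; cleared 0 line(s) (total 0); column heights now [6 6 6 6 4 0], max=6
Drop 5: S rot1 at col 3 lands with bottom-row=5; cleared 0 line(s) (total 0); column heights now [6 6 6 8 7 0], max=8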